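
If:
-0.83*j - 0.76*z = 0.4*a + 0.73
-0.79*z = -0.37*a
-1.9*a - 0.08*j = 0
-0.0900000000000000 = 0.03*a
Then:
No Solution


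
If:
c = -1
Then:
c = -1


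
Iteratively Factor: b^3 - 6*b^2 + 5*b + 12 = (b - 4)*(b^2 - 2*b - 3) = (b - 4)*(b + 1)*(b - 3)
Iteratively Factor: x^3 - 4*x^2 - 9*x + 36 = (x - 4)*(x^2 - 9) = (x - 4)*(x - 3)*(x + 3)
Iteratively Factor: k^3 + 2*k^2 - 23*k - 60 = (k + 3)*(k^2 - k - 20) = (k + 3)*(k + 4)*(k - 5)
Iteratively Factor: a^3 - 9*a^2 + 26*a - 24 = (a - 4)*(a^2 - 5*a + 6) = (a - 4)*(a - 3)*(a - 2)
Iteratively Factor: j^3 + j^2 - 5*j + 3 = (j - 1)*(j^2 + 2*j - 3) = (j - 1)*(j + 3)*(j - 1)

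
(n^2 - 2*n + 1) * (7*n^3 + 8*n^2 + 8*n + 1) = 7*n^5 - 6*n^4 - n^3 - 7*n^2 + 6*n + 1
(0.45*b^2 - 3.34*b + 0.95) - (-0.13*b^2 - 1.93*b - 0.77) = 0.58*b^2 - 1.41*b + 1.72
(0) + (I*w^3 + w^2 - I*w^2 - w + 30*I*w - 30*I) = I*w^3 + w^2 - I*w^2 - w + 30*I*w - 30*I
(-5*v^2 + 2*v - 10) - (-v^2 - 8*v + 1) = -4*v^2 + 10*v - 11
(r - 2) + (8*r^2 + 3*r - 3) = 8*r^2 + 4*r - 5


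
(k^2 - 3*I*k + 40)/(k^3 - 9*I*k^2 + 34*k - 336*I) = (k + 5*I)/(k^2 - I*k + 42)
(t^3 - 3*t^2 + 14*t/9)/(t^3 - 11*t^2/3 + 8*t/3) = (9*t^2 - 27*t + 14)/(3*(3*t^2 - 11*t + 8))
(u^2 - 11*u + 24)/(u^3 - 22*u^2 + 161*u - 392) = (u - 3)/(u^2 - 14*u + 49)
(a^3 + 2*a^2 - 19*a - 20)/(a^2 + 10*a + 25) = (a^2 - 3*a - 4)/(a + 5)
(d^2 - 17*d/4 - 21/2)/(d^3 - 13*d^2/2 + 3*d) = (4*d + 7)/(2*d*(2*d - 1))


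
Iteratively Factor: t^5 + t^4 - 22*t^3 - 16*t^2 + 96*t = (t + 4)*(t^4 - 3*t^3 - 10*t^2 + 24*t) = (t - 2)*(t + 4)*(t^3 - t^2 - 12*t) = (t - 4)*(t - 2)*(t + 4)*(t^2 + 3*t) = t*(t - 4)*(t - 2)*(t + 4)*(t + 3)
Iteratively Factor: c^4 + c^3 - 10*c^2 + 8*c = (c + 4)*(c^3 - 3*c^2 + 2*c) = (c - 1)*(c + 4)*(c^2 - 2*c) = c*(c - 1)*(c + 4)*(c - 2)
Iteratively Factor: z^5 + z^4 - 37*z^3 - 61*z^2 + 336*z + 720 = (z + 3)*(z^4 - 2*z^3 - 31*z^2 + 32*z + 240) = (z + 3)*(z + 4)*(z^3 - 6*z^2 - 7*z + 60) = (z + 3)^2*(z + 4)*(z^2 - 9*z + 20) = (z - 5)*(z + 3)^2*(z + 4)*(z - 4)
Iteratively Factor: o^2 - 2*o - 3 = (o - 3)*(o + 1)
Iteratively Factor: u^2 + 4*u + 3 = (u + 1)*(u + 3)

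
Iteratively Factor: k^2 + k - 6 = (k + 3)*(k - 2)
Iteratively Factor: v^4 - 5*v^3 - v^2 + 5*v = (v)*(v^3 - 5*v^2 - v + 5) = v*(v - 5)*(v^2 - 1) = v*(v - 5)*(v - 1)*(v + 1)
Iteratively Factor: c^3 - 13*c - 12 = (c - 4)*(c^2 + 4*c + 3) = (c - 4)*(c + 1)*(c + 3)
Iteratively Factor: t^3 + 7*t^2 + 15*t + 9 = (t + 1)*(t^2 + 6*t + 9) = (t + 1)*(t + 3)*(t + 3)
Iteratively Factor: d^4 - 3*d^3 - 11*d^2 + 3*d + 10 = (d + 2)*(d^3 - 5*d^2 - d + 5) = (d + 1)*(d + 2)*(d^2 - 6*d + 5) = (d - 1)*(d + 1)*(d + 2)*(d - 5)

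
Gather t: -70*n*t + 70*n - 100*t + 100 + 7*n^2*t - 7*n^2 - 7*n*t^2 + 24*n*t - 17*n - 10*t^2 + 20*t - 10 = -7*n^2 + 53*n + t^2*(-7*n - 10) + t*(7*n^2 - 46*n - 80) + 90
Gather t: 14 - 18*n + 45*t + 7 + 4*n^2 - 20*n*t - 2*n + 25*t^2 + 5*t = 4*n^2 - 20*n + 25*t^2 + t*(50 - 20*n) + 21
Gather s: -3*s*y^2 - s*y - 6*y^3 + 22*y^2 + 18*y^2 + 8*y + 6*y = s*(-3*y^2 - y) - 6*y^3 + 40*y^2 + 14*y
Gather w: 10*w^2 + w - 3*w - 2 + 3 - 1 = 10*w^2 - 2*w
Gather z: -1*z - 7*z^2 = -7*z^2 - z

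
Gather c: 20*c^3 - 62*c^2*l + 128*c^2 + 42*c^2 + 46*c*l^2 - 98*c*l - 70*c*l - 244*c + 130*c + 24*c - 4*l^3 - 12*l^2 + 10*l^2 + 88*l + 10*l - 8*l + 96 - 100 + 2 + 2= 20*c^3 + c^2*(170 - 62*l) + c*(46*l^2 - 168*l - 90) - 4*l^3 - 2*l^2 + 90*l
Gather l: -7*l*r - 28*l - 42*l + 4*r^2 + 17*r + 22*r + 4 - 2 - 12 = l*(-7*r - 70) + 4*r^2 + 39*r - 10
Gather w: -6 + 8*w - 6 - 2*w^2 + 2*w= -2*w^2 + 10*w - 12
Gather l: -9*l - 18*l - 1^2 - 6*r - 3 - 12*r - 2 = -27*l - 18*r - 6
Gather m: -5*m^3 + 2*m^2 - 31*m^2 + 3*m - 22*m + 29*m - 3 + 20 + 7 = -5*m^3 - 29*m^2 + 10*m + 24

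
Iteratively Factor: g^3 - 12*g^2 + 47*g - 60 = (g - 3)*(g^2 - 9*g + 20) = (g - 4)*(g - 3)*(g - 5)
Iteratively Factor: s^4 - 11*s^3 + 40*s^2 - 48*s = (s)*(s^3 - 11*s^2 + 40*s - 48) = s*(s - 4)*(s^2 - 7*s + 12) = s*(s - 4)^2*(s - 3)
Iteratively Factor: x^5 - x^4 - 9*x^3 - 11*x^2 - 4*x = (x + 1)*(x^4 - 2*x^3 - 7*x^2 - 4*x) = (x + 1)^2*(x^3 - 3*x^2 - 4*x) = (x - 4)*(x + 1)^2*(x^2 + x) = x*(x - 4)*(x + 1)^2*(x + 1)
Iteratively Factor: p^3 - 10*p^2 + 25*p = (p)*(p^2 - 10*p + 25) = p*(p - 5)*(p - 5)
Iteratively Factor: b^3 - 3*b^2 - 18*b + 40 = (b - 2)*(b^2 - b - 20) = (b - 2)*(b + 4)*(b - 5)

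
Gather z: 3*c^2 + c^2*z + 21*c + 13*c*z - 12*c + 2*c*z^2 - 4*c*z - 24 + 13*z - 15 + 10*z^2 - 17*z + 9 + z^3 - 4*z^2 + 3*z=3*c^2 + 9*c + z^3 + z^2*(2*c + 6) + z*(c^2 + 9*c - 1) - 30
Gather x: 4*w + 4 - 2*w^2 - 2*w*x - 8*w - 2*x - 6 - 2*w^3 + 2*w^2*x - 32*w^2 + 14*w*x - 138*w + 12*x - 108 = -2*w^3 - 34*w^2 - 142*w + x*(2*w^2 + 12*w + 10) - 110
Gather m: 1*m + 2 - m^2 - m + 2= 4 - m^2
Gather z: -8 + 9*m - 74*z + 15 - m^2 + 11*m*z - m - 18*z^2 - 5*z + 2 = -m^2 + 8*m - 18*z^2 + z*(11*m - 79) + 9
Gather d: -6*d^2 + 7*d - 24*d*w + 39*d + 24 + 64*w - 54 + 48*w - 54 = -6*d^2 + d*(46 - 24*w) + 112*w - 84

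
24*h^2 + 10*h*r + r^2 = (4*h + r)*(6*h + r)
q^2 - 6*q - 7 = (q - 7)*(q + 1)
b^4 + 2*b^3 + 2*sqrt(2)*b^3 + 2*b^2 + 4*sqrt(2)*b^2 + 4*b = b*(b + 2)*(b + sqrt(2))^2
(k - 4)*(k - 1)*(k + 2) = k^3 - 3*k^2 - 6*k + 8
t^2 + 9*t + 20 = (t + 4)*(t + 5)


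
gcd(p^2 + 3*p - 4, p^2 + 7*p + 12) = p + 4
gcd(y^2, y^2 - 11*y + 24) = 1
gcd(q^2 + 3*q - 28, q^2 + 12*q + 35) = q + 7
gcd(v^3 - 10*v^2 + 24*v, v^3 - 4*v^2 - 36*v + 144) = v^2 - 10*v + 24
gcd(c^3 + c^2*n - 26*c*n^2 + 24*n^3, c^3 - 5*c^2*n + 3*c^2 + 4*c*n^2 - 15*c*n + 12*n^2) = c^2 - 5*c*n + 4*n^2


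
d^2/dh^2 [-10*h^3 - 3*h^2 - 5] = -60*h - 6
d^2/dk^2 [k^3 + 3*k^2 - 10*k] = 6*k + 6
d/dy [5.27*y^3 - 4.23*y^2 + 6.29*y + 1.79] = 15.81*y^2 - 8.46*y + 6.29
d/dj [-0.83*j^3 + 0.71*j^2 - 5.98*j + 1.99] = -2.49*j^2 + 1.42*j - 5.98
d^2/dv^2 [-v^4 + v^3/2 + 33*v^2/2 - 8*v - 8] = -12*v^2 + 3*v + 33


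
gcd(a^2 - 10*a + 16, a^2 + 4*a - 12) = a - 2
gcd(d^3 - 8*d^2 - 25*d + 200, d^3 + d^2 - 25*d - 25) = d^2 - 25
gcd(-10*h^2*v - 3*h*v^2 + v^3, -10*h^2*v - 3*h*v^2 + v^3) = -10*h^2*v - 3*h*v^2 + v^3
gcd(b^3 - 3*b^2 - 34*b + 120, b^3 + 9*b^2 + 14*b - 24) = b + 6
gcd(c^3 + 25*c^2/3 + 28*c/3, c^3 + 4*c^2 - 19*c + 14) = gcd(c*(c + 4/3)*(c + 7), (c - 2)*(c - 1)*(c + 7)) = c + 7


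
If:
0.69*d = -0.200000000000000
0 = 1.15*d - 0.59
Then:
No Solution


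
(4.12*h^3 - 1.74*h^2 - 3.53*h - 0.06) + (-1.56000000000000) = 4.12*h^3 - 1.74*h^2 - 3.53*h - 1.62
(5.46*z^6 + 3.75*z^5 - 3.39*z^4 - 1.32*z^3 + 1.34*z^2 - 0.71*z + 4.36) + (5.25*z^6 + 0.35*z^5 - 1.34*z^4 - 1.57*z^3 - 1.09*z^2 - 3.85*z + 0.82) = 10.71*z^6 + 4.1*z^5 - 4.73*z^4 - 2.89*z^3 + 0.25*z^2 - 4.56*z + 5.18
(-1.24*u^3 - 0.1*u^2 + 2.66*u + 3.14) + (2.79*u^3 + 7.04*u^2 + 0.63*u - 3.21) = 1.55*u^3 + 6.94*u^2 + 3.29*u - 0.0699999999999998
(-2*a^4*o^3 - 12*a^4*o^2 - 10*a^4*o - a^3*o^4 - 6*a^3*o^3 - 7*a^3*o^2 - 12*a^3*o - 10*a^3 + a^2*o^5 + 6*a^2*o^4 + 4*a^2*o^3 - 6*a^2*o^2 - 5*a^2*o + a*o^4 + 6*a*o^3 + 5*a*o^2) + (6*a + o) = -2*a^4*o^3 - 12*a^4*o^2 - 10*a^4*o - a^3*o^4 - 6*a^3*o^3 - 7*a^3*o^2 - 12*a^3*o - 10*a^3 + a^2*o^5 + 6*a^2*o^4 + 4*a^2*o^3 - 6*a^2*o^2 - 5*a^2*o + a*o^4 + 6*a*o^3 + 5*a*o^2 + 6*a + o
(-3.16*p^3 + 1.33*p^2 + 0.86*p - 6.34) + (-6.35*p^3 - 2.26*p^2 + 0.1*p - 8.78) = -9.51*p^3 - 0.93*p^2 + 0.96*p - 15.12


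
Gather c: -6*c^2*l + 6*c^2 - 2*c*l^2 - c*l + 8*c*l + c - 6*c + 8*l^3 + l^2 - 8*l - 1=c^2*(6 - 6*l) + c*(-2*l^2 + 7*l - 5) + 8*l^3 + l^2 - 8*l - 1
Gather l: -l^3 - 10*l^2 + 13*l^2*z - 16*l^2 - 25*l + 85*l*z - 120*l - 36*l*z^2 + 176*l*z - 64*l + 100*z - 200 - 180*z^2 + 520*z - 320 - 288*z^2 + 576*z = -l^3 + l^2*(13*z - 26) + l*(-36*z^2 + 261*z - 209) - 468*z^2 + 1196*z - 520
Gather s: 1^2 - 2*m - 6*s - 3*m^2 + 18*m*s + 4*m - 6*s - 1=-3*m^2 + 2*m + s*(18*m - 12)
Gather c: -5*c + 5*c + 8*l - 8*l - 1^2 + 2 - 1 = 0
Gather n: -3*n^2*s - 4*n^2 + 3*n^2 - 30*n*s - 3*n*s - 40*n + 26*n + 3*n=n^2*(-3*s - 1) + n*(-33*s - 11)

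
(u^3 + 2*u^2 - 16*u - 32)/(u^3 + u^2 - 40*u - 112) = (u^2 - 2*u - 8)/(u^2 - 3*u - 28)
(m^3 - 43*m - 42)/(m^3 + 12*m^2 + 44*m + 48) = (m^2 - 6*m - 7)/(m^2 + 6*m + 8)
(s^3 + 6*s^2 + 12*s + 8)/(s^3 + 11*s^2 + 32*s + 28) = (s + 2)/(s + 7)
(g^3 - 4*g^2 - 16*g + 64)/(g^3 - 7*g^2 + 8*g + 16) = (g + 4)/(g + 1)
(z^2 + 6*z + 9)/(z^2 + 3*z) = (z + 3)/z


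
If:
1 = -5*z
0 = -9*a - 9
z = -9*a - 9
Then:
No Solution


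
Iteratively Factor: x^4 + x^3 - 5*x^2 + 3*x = (x)*(x^3 + x^2 - 5*x + 3) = x*(x - 1)*(x^2 + 2*x - 3) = x*(x - 1)*(x + 3)*(x - 1)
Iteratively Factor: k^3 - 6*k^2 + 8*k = (k - 2)*(k^2 - 4*k) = (k - 4)*(k - 2)*(k)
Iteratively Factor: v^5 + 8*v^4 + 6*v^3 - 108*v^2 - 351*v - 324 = (v + 3)*(v^4 + 5*v^3 - 9*v^2 - 81*v - 108) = (v - 4)*(v + 3)*(v^3 + 9*v^2 + 27*v + 27) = (v - 4)*(v + 3)^2*(v^2 + 6*v + 9) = (v - 4)*(v + 3)^3*(v + 3)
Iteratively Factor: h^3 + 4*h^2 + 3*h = (h + 3)*(h^2 + h) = h*(h + 3)*(h + 1)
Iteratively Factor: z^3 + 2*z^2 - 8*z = (z + 4)*(z^2 - 2*z) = (z - 2)*(z + 4)*(z)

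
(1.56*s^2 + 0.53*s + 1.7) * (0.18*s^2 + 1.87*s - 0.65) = 0.2808*s^4 + 3.0126*s^3 + 0.2831*s^2 + 2.8345*s - 1.105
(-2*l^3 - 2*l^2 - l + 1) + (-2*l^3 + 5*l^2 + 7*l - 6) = -4*l^3 + 3*l^2 + 6*l - 5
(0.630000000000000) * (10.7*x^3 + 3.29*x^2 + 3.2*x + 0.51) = 6.741*x^3 + 2.0727*x^2 + 2.016*x + 0.3213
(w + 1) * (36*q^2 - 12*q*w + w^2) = 36*q^2*w + 36*q^2 - 12*q*w^2 - 12*q*w + w^3 + w^2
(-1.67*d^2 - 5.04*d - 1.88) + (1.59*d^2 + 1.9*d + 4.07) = -0.0799999999999998*d^2 - 3.14*d + 2.19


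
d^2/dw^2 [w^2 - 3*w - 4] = 2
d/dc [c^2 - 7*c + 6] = 2*c - 7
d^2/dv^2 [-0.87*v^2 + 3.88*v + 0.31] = -1.74000000000000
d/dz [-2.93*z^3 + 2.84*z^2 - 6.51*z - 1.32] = -8.79*z^2 + 5.68*z - 6.51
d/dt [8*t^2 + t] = 16*t + 1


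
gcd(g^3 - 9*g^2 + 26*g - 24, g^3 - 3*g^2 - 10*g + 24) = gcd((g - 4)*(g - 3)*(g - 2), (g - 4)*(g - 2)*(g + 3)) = g^2 - 6*g + 8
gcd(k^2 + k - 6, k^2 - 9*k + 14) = k - 2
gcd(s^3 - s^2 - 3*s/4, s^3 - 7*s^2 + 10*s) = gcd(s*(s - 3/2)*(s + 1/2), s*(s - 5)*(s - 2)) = s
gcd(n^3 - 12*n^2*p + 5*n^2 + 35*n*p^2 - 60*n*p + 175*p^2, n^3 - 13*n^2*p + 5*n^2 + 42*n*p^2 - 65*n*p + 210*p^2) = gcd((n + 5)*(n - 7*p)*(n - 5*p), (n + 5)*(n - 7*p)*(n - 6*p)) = -n^2 + 7*n*p - 5*n + 35*p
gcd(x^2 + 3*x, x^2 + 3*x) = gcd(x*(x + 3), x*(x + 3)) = x^2 + 3*x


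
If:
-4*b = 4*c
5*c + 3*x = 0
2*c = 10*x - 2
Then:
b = 3/28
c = -3/28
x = 5/28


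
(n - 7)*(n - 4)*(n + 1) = n^3 - 10*n^2 + 17*n + 28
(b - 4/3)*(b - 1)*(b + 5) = b^3 + 8*b^2/3 - 31*b/3 + 20/3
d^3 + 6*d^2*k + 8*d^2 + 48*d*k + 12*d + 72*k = (d + 2)*(d + 6)*(d + 6*k)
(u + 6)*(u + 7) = u^2 + 13*u + 42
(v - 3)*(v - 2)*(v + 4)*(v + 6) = v^4 + 5*v^3 - 20*v^2 - 60*v + 144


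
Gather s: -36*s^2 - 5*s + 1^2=-36*s^2 - 5*s + 1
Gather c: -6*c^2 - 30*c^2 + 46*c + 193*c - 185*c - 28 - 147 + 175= -36*c^2 + 54*c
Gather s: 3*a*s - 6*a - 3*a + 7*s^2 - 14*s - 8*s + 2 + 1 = -9*a + 7*s^2 + s*(3*a - 22) + 3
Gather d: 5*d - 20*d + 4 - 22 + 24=6 - 15*d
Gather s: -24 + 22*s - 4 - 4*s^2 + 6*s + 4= -4*s^2 + 28*s - 24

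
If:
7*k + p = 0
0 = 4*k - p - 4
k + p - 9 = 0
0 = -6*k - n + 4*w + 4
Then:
No Solution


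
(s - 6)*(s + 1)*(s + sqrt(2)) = s^3 - 5*s^2 + sqrt(2)*s^2 - 5*sqrt(2)*s - 6*s - 6*sqrt(2)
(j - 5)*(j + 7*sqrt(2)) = j^2 - 5*j + 7*sqrt(2)*j - 35*sqrt(2)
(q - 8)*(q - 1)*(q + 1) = q^3 - 8*q^2 - q + 8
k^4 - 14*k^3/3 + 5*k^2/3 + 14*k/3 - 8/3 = (k - 4)*(k - 1)*(k - 2/3)*(k + 1)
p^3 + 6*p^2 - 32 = (p - 2)*(p + 4)^2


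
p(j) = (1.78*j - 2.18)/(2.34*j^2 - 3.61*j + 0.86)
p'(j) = (3.61 - 4.68*j)*(1.78*j - 2.18)/(2.34*j^2 - 3.61*j + 0.86)^2 + 1.78/(2.34*j^2 - 3.61*j + 0.86) = (-4.1652*j^2 + 10.2024*j - 6.339)/(5.4756*j^4 - 16.8948*j^3 + 17.0569*j^2 - 6.2092*j + 0.7396)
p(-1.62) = -0.39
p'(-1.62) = -0.20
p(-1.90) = -0.34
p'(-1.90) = -0.16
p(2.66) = 0.33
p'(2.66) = -0.14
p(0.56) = 2.77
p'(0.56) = -10.56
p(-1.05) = -0.56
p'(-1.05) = -0.41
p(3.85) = 0.22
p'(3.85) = -0.06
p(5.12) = 0.16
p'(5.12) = -0.03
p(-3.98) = -0.18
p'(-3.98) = -0.04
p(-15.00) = -0.05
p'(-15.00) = -0.00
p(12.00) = 0.07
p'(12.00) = -0.01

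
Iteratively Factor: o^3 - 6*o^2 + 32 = (o - 4)*(o^2 - 2*o - 8) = (o - 4)*(o + 2)*(o - 4)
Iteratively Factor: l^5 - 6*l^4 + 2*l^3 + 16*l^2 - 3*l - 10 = (l + 1)*(l^4 - 7*l^3 + 9*l^2 + 7*l - 10) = (l - 1)*(l + 1)*(l^3 - 6*l^2 + 3*l + 10) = (l - 1)*(l + 1)^2*(l^2 - 7*l + 10) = (l - 2)*(l - 1)*(l + 1)^2*(l - 5)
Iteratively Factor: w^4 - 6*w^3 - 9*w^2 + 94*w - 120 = (w - 2)*(w^3 - 4*w^2 - 17*w + 60) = (w - 5)*(w - 2)*(w^2 + w - 12) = (w - 5)*(w - 3)*(w - 2)*(w + 4)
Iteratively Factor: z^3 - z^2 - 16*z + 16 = (z - 4)*(z^2 + 3*z - 4) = (z - 4)*(z + 4)*(z - 1)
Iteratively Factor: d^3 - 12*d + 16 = (d - 2)*(d^2 + 2*d - 8) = (d - 2)*(d + 4)*(d - 2)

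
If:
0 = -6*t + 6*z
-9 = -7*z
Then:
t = 9/7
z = 9/7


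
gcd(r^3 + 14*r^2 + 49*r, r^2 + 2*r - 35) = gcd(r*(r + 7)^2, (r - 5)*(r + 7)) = r + 7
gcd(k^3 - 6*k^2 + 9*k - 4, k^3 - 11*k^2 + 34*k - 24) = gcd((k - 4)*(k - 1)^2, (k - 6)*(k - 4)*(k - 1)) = k^2 - 5*k + 4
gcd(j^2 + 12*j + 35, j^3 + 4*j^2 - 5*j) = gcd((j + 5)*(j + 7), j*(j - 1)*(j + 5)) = j + 5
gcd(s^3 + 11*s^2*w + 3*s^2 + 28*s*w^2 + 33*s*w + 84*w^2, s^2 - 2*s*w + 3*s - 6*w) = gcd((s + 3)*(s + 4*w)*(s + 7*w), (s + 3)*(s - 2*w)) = s + 3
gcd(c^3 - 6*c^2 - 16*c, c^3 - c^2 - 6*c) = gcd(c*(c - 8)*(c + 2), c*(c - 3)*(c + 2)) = c^2 + 2*c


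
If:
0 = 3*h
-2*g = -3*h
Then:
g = 0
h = 0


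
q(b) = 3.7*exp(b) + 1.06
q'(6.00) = 1492.69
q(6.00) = 1493.75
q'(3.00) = 74.32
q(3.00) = 75.38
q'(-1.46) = 0.86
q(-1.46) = 1.92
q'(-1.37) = 0.94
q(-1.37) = 2.00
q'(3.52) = 125.00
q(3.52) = 126.06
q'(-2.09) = 0.46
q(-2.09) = 1.52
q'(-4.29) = 0.05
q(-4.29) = 1.11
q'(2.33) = 38.03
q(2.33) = 39.09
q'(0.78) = 8.07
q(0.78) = 9.13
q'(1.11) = 11.23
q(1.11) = 12.29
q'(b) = 3.7*exp(b)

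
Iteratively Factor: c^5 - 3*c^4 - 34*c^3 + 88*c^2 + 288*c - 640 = (c - 4)*(c^4 + c^3 - 30*c^2 - 32*c + 160) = (c - 5)*(c - 4)*(c^3 + 6*c^2 - 32) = (c - 5)*(c - 4)*(c + 4)*(c^2 + 2*c - 8) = (c - 5)*(c - 4)*(c - 2)*(c + 4)*(c + 4)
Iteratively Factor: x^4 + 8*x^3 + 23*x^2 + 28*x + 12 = (x + 1)*(x^3 + 7*x^2 + 16*x + 12) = (x + 1)*(x + 3)*(x^2 + 4*x + 4) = (x + 1)*(x + 2)*(x + 3)*(x + 2)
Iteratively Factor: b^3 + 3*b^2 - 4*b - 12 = (b + 2)*(b^2 + b - 6) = (b - 2)*(b + 2)*(b + 3)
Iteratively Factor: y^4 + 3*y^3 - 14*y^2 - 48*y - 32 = (y + 4)*(y^3 - y^2 - 10*y - 8) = (y - 4)*(y + 4)*(y^2 + 3*y + 2) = (y - 4)*(y + 2)*(y + 4)*(y + 1)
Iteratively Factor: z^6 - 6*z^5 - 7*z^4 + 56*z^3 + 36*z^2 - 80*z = (z - 1)*(z^5 - 5*z^4 - 12*z^3 + 44*z^2 + 80*z) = (z - 1)*(z + 2)*(z^4 - 7*z^3 + 2*z^2 + 40*z) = (z - 5)*(z - 1)*(z + 2)*(z^3 - 2*z^2 - 8*z) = z*(z - 5)*(z - 1)*(z + 2)*(z^2 - 2*z - 8) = z*(z - 5)*(z - 1)*(z + 2)^2*(z - 4)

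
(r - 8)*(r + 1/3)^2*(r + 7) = r^4 - r^3/3 - 509*r^2/9 - 337*r/9 - 56/9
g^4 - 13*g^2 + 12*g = g*(g - 3)*(g - 1)*(g + 4)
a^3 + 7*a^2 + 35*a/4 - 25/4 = (a - 1/2)*(a + 5/2)*(a + 5)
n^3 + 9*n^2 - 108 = (n - 3)*(n + 6)^2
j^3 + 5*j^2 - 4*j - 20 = (j - 2)*(j + 2)*(j + 5)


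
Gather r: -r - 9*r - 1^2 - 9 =-10*r - 10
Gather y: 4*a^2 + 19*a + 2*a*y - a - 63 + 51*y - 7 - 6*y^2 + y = 4*a^2 + 18*a - 6*y^2 + y*(2*a + 52) - 70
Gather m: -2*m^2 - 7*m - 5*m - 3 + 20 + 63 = -2*m^2 - 12*m + 80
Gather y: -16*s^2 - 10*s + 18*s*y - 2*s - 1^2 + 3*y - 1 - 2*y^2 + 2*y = -16*s^2 - 12*s - 2*y^2 + y*(18*s + 5) - 2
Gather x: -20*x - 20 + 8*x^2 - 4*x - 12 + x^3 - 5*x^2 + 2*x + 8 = x^3 + 3*x^2 - 22*x - 24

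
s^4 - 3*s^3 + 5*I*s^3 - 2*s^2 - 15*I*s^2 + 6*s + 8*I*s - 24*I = (s - 3)*(s - I)*(s + 2*I)*(s + 4*I)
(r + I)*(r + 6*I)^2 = r^3 + 13*I*r^2 - 48*r - 36*I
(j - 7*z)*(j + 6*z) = j^2 - j*z - 42*z^2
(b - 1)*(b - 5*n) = b^2 - 5*b*n - b + 5*n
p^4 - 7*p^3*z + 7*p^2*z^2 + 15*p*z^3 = p*(p - 5*z)*(p - 3*z)*(p + z)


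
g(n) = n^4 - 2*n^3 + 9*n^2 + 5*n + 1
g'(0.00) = 5.00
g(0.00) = 1.00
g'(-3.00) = -211.00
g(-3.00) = 202.00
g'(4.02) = 240.26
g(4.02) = 297.77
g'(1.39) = 29.17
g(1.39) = 23.70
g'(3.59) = 177.36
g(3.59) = 208.51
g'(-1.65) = -59.00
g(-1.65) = 33.65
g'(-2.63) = -156.61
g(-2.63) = 134.33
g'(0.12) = 7.08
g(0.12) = 1.73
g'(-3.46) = -294.80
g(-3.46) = 317.61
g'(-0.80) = -15.29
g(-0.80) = 4.19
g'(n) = 4*n^3 - 6*n^2 + 18*n + 5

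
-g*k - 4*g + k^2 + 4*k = (-g + k)*(k + 4)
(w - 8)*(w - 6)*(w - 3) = w^3 - 17*w^2 + 90*w - 144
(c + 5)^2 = c^2 + 10*c + 25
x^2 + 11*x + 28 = (x + 4)*(x + 7)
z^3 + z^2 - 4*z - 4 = (z - 2)*(z + 1)*(z + 2)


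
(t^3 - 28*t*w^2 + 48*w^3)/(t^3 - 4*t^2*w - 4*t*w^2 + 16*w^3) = (t + 6*w)/(t + 2*w)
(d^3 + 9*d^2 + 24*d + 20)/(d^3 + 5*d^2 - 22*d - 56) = (d^2 + 7*d + 10)/(d^2 + 3*d - 28)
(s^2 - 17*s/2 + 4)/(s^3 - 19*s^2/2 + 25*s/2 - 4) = 1/(s - 1)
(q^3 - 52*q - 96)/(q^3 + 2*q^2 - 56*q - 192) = (q + 2)/(q + 4)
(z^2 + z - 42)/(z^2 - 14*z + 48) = (z + 7)/(z - 8)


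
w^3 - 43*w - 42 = (w - 7)*(w + 1)*(w + 6)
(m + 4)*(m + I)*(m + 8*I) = m^3 + 4*m^2 + 9*I*m^2 - 8*m + 36*I*m - 32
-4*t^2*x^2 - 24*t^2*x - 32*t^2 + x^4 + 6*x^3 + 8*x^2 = (-2*t + x)*(2*t + x)*(x + 2)*(x + 4)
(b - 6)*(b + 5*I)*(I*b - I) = I*b^3 - 5*b^2 - 7*I*b^2 + 35*b + 6*I*b - 30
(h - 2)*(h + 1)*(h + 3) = h^3 + 2*h^2 - 5*h - 6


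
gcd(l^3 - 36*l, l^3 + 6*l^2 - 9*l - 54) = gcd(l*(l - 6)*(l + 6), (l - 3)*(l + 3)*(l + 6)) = l + 6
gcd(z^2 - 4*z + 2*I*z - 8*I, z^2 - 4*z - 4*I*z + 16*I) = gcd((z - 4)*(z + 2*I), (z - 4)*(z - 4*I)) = z - 4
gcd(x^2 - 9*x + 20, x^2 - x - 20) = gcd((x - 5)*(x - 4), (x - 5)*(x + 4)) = x - 5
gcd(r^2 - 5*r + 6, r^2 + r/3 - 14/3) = r - 2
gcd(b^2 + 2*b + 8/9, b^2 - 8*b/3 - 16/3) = b + 4/3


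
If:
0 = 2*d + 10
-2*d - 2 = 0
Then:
No Solution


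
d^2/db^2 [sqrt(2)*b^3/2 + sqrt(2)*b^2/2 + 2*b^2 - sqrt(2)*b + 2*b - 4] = 3*sqrt(2)*b + sqrt(2) + 4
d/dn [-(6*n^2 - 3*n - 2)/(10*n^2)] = (-3*n - 4)/(10*n^3)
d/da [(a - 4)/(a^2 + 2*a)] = (-a^2 + 8*a + 8)/(a^2*(a^2 + 4*a + 4))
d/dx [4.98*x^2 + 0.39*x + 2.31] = 9.96*x + 0.39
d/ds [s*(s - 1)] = 2*s - 1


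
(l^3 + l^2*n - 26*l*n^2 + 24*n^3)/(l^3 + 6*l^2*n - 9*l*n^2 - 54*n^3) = (l^2 - 5*l*n + 4*n^2)/(l^2 - 9*n^2)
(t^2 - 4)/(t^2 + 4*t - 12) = (t + 2)/(t + 6)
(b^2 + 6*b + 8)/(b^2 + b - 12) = (b + 2)/(b - 3)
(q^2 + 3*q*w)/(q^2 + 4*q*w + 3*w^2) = q/(q + w)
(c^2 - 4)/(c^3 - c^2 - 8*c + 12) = (c + 2)/(c^2 + c - 6)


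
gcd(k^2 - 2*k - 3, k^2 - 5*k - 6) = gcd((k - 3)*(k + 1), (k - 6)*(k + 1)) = k + 1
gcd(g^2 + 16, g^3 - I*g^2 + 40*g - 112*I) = g - 4*I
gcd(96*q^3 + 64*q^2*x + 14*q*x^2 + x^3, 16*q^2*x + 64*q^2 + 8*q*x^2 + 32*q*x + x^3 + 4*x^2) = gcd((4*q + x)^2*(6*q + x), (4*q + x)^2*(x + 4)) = 16*q^2 + 8*q*x + x^2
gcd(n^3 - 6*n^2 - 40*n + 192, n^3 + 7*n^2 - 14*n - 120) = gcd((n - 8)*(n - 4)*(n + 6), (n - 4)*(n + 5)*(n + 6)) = n^2 + 2*n - 24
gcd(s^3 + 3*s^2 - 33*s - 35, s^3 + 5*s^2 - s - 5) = s + 1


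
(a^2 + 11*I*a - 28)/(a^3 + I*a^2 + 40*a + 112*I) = (a + 7*I)/(a^2 - 3*I*a + 28)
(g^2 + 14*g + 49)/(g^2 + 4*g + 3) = (g^2 + 14*g + 49)/(g^2 + 4*g + 3)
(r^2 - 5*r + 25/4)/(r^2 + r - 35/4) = (2*r - 5)/(2*r + 7)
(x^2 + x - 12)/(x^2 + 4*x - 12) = (x^2 + x - 12)/(x^2 + 4*x - 12)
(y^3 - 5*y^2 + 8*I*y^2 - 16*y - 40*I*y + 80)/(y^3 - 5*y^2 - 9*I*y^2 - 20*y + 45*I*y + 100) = (y^2 + 8*I*y - 16)/(y^2 - 9*I*y - 20)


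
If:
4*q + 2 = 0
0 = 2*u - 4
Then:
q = -1/2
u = 2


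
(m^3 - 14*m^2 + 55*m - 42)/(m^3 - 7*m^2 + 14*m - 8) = (m^2 - 13*m + 42)/(m^2 - 6*m + 8)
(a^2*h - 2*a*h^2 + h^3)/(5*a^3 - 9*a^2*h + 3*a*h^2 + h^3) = h/(5*a + h)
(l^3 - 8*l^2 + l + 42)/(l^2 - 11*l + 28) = (l^2 - l - 6)/(l - 4)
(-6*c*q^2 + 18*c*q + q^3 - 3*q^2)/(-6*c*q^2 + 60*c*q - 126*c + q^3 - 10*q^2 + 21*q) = q/(q - 7)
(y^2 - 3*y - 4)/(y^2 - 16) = (y + 1)/(y + 4)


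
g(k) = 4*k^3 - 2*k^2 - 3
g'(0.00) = 0.00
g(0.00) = -3.00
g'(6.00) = 408.00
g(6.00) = 789.00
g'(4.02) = 177.84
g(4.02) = 224.54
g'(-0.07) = 0.34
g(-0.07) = -3.01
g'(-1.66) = 39.71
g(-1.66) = -26.81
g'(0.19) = -0.33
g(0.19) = -3.04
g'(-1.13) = 19.84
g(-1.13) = -11.33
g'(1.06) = 9.24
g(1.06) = -0.48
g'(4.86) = 264.00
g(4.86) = 408.93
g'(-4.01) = 209.00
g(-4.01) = -293.09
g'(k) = 12*k^2 - 4*k = 4*k*(3*k - 1)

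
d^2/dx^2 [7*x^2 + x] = 14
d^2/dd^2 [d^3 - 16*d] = 6*d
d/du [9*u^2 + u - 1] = 18*u + 1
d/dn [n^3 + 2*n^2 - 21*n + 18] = 3*n^2 + 4*n - 21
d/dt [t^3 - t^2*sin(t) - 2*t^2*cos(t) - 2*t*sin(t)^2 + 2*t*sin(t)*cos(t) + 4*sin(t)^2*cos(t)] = 2*t^2*sin(t) - t^2*cos(t) + 3*t^2 - 2*t*sin(t) - 4*t*cos(t) + 2*sqrt(2)*t*cos(2*t + pi/4) - sin(t) + 3*sin(3*t) + sqrt(2)*sin(2*t + pi/4) - 1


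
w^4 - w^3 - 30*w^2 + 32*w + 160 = (w - 4)^2*(w + 2)*(w + 5)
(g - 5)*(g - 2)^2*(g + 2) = g^4 - 7*g^3 + 6*g^2 + 28*g - 40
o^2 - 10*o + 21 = (o - 7)*(o - 3)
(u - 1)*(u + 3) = u^2 + 2*u - 3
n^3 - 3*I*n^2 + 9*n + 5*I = (n - 5*I)*(n + I)^2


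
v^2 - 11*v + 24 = (v - 8)*(v - 3)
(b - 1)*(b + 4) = b^2 + 3*b - 4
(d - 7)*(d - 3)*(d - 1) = d^3 - 11*d^2 + 31*d - 21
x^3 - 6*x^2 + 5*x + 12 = (x - 4)*(x - 3)*(x + 1)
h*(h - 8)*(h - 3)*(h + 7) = h^4 - 4*h^3 - 53*h^2 + 168*h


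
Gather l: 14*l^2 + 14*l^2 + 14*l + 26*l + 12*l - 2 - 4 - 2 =28*l^2 + 52*l - 8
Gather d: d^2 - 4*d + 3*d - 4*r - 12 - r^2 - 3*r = d^2 - d - r^2 - 7*r - 12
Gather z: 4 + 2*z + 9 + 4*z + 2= 6*z + 15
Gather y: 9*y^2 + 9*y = 9*y^2 + 9*y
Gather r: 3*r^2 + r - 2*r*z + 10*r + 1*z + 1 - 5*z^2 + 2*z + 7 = 3*r^2 + r*(11 - 2*z) - 5*z^2 + 3*z + 8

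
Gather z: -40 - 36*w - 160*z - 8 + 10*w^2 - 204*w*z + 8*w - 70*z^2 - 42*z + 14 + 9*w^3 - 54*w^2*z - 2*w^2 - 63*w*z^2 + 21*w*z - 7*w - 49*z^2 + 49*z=9*w^3 + 8*w^2 - 35*w + z^2*(-63*w - 119) + z*(-54*w^2 - 183*w - 153) - 34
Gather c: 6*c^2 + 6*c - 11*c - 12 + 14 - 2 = 6*c^2 - 5*c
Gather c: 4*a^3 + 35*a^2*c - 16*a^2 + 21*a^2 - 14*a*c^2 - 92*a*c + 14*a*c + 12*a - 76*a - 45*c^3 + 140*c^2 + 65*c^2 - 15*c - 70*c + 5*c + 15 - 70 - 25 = 4*a^3 + 5*a^2 - 64*a - 45*c^3 + c^2*(205 - 14*a) + c*(35*a^2 - 78*a - 80) - 80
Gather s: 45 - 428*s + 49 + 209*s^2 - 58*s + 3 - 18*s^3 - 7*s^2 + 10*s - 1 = -18*s^3 + 202*s^2 - 476*s + 96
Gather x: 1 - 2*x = 1 - 2*x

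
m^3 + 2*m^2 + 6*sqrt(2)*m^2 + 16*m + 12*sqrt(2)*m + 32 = (m + 2)*(m + 2*sqrt(2))*(m + 4*sqrt(2))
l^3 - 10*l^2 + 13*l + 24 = (l - 8)*(l - 3)*(l + 1)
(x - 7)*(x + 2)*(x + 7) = x^3 + 2*x^2 - 49*x - 98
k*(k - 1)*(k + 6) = k^3 + 5*k^2 - 6*k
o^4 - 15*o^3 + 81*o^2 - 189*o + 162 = (o - 6)*(o - 3)^3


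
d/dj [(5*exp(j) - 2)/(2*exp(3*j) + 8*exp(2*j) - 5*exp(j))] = 2*(-10*exp(3*j) - 14*exp(2*j) + 16*exp(j) - 5)*exp(-j)/(4*exp(4*j) + 32*exp(3*j) + 44*exp(2*j) - 80*exp(j) + 25)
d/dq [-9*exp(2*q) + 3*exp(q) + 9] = (3 - 18*exp(q))*exp(q)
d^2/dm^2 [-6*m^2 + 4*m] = -12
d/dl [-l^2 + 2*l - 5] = 2 - 2*l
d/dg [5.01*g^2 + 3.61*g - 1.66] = 10.02*g + 3.61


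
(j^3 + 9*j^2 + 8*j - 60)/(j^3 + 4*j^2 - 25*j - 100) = (j^2 + 4*j - 12)/(j^2 - j - 20)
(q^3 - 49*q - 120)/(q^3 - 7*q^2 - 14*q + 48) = (q + 5)/(q - 2)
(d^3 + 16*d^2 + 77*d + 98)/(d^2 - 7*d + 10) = (d^3 + 16*d^2 + 77*d + 98)/(d^2 - 7*d + 10)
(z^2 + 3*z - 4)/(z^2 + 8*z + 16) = (z - 1)/(z + 4)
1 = 1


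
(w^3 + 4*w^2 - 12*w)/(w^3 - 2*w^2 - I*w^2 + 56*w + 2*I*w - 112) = w*(w + 6)/(w^2 - I*w + 56)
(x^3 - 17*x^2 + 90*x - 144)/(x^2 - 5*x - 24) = (x^2 - 9*x + 18)/(x + 3)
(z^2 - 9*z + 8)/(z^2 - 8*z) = (z - 1)/z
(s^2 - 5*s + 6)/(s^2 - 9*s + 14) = (s - 3)/(s - 7)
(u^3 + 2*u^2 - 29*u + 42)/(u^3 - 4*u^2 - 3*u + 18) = (u^2 + 5*u - 14)/(u^2 - u - 6)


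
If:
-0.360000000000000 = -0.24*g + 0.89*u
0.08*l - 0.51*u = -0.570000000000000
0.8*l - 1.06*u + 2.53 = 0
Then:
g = 4.41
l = -2.12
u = 0.78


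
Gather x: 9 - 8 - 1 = 0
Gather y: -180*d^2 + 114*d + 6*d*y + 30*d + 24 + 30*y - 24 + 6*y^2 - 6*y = -180*d^2 + 144*d + 6*y^2 + y*(6*d + 24)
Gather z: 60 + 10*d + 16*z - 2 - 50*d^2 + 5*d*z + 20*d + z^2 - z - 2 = -50*d^2 + 30*d + z^2 + z*(5*d + 15) + 56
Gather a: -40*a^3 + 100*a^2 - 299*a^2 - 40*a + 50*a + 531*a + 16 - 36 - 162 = -40*a^3 - 199*a^2 + 541*a - 182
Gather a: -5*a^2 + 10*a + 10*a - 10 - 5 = -5*a^2 + 20*a - 15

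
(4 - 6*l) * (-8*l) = 48*l^2 - 32*l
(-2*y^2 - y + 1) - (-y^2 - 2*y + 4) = -y^2 + y - 3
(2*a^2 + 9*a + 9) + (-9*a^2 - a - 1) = -7*a^2 + 8*a + 8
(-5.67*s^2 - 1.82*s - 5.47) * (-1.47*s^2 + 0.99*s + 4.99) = 8.3349*s^4 - 2.9379*s^3 - 22.0542*s^2 - 14.4971*s - 27.2953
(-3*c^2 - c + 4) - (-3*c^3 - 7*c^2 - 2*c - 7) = 3*c^3 + 4*c^2 + c + 11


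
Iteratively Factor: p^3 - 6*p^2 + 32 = (p + 2)*(p^2 - 8*p + 16) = (p - 4)*(p + 2)*(p - 4)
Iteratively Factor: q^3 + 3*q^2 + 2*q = (q)*(q^2 + 3*q + 2) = q*(q + 1)*(q + 2)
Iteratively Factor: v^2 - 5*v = (v)*(v - 5)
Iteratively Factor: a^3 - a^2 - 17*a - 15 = (a + 3)*(a^2 - 4*a - 5) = (a - 5)*(a + 3)*(a + 1)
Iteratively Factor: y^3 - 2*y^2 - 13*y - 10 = (y - 5)*(y^2 + 3*y + 2) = (y - 5)*(y + 2)*(y + 1)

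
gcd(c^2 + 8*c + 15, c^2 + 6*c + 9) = c + 3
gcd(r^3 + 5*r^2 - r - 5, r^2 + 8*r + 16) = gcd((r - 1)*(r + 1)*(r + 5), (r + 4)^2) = 1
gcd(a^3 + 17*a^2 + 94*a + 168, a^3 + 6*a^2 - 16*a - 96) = a^2 + 10*a + 24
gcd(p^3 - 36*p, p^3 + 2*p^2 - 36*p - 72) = p^2 - 36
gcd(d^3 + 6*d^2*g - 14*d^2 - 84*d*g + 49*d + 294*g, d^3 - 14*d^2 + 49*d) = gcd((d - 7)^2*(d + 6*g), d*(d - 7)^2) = d^2 - 14*d + 49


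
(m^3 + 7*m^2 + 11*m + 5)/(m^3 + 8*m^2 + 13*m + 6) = (m + 5)/(m + 6)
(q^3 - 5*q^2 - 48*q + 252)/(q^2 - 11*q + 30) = (q^2 + q - 42)/(q - 5)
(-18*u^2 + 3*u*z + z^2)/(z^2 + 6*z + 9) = (-18*u^2 + 3*u*z + z^2)/(z^2 + 6*z + 9)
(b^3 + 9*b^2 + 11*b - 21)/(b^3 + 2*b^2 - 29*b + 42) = (b^2 + 2*b - 3)/(b^2 - 5*b + 6)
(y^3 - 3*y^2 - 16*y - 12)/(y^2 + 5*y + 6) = (y^2 - 5*y - 6)/(y + 3)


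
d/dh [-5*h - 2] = -5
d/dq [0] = 0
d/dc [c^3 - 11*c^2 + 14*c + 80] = 3*c^2 - 22*c + 14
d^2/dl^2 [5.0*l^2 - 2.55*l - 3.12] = 10.0000000000000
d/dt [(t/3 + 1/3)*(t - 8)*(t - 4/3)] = t^2 - 50*t/9 + 4/9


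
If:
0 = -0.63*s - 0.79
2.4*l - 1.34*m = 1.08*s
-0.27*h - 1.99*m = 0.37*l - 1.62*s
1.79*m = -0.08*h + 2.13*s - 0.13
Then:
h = 9.40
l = -1.67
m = -1.98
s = -1.25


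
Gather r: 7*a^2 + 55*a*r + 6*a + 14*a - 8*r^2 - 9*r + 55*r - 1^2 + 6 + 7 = 7*a^2 + 20*a - 8*r^2 + r*(55*a + 46) + 12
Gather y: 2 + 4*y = 4*y + 2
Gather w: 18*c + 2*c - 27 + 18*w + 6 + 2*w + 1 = 20*c + 20*w - 20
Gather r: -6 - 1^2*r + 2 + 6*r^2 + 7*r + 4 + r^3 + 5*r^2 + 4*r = r^3 + 11*r^2 + 10*r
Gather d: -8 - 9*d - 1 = -9*d - 9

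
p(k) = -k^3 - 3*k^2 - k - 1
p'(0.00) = -1.00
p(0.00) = -1.00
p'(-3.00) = -10.00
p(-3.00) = 2.00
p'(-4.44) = -33.50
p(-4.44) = 31.83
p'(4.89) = -102.08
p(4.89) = -194.56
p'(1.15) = -11.87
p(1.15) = -7.64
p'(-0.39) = 0.88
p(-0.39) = -1.01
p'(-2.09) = -1.56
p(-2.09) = -2.88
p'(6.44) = -164.06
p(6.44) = -398.95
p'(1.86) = -22.54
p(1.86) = -19.67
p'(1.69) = -19.71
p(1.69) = -16.09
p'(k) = -3*k^2 - 6*k - 1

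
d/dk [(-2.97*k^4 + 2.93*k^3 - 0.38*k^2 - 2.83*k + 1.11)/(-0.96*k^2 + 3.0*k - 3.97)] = (5.7024*k^5 - 29.5428*k^4 + 64.7436*k^3 - 38.7531*k^2 + 5.1484*k + 7.9051)/(0.9216*k^4 - 5.76*k^3 + 16.6224*k^2 - 23.82*k + 15.7609)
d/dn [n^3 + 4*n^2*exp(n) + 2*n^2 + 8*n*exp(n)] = 4*n^2*exp(n) + 3*n^2 + 16*n*exp(n) + 4*n + 8*exp(n)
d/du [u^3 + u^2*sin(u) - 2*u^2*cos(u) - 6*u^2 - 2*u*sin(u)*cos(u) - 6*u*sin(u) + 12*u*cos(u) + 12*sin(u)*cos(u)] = 2*u^2*sin(u) + u^2*cos(u) + 3*u^2 - 10*sqrt(2)*u*sin(u + pi/4) - 2*u*cos(2*u) - 12*u - 6*sin(u) - sin(2*u) + 12*cos(u) + 12*cos(2*u)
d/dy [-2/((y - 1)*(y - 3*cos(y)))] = 2*(y + (y - 1)*(3*sin(y) + 1) - 3*cos(y))/((y - 1)^2*(y - 3*cos(y))^2)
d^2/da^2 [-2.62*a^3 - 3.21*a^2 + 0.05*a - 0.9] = -15.72*a - 6.42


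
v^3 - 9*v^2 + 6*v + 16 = (v - 8)*(v - 2)*(v + 1)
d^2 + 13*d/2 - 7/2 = (d - 1/2)*(d + 7)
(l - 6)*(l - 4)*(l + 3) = l^3 - 7*l^2 - 6*l + 72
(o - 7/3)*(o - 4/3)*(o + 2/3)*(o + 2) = o^4 - o^3 - 16*o^2/3 + 92*o/27 + 112/27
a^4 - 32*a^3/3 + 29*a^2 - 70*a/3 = a*(a - 7)*(a - 2)*(a - 5/3)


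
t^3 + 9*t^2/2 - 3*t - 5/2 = (t - 1)*(t + 1/2)*(t + 5)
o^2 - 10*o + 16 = (o - 8)*(o - 2)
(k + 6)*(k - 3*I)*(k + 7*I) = k^3 + 6*k^2 + 4*I*k^2 + 21*k + 24*I*k + 126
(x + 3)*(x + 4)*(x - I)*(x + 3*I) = x^4 + 7*x^3 + 2*I*x^3 + 15*x^2 + 14*I*x^2 + 21*x + 24*I*x + 36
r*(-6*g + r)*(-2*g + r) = 12*g^2*r - 8*g*r^2 + r^3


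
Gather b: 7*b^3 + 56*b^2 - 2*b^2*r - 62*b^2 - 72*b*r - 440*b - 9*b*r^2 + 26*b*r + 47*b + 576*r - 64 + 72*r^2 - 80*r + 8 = 7*b^3 + b^2*(-2*r - 6) + b*(-9*r^2 - 46*r - 393) + 72*r^2 + 496*r - 56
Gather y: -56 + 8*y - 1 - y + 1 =7*y - 56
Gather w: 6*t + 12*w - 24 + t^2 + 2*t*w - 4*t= t^2 + 2*t + w*(2*t + 12) - 24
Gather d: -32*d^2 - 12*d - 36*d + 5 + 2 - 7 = -32*d^2 - 48*d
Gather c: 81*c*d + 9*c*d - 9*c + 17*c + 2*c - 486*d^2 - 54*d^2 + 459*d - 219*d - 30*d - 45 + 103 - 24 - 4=c*(90*d + 10) - 540*d^2 + 210*d + 30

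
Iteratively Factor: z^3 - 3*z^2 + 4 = (z + 1)*(z^2 - 4*z + 4) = (z - 2)*(z + 1)*(z - 2)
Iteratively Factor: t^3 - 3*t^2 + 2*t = (t - 1)*(t^2 - 2*t) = t*(t - 1)*(t - 2)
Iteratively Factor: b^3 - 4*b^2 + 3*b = (b - 3)*(b^2 - b) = (b - 3)*(b - 1)*(b)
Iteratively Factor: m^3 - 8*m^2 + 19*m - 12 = (m - 4)*(m^2 - 4*m + 3) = (m - 4)*(m - 1)*(m - 3)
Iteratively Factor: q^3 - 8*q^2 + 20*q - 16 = (q - 2)*(q^2 - 6*q + 8) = (q - 2)^2*(q - 4)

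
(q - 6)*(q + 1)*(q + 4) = q^3 - q^2 - 26*q - 24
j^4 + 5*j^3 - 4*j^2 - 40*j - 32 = (j + 1)*(j + 4)*(j - 2*sqrt(2))*(j + 2*sqrt(2))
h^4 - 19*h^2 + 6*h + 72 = (h - 3)^2*(h + 2)*(h + 4)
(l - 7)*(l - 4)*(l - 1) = l^3 - 12*l^2 + 39*l - 28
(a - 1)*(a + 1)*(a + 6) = a^3 + 6*a^2 - a - 6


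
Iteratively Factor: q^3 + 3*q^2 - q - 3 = (q - 1)*(q^2 + 4*q + 3) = (q - 1)*(q + 1)*(q + 3)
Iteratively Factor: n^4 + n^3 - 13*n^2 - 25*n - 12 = (n + 3)*(n^3 - 2*n^2 - 7*n - 4) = (n + 1)*(n + 3)*(n^2 - 3*n - 4) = (n + 1)^2*(n + 3)*(n - 4)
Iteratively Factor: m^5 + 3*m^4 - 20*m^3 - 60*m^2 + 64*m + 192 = (m - 2)*(m^4 + 5*m^3 - 10*m^2 - 80*m - 96) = (m - 2)*(m + 4)*(m^3 + m^2 - 14*m - 24) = (m - 4)*(m - 2)*(m + 4)*(m^2 + 5*m + 6) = (m - 4)*(m - 2)*(m + 2)*(m + 4)*(m + 3)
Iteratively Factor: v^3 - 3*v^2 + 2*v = (v - 2)*(v^2 - v) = v*(v - 2)*(v - 1)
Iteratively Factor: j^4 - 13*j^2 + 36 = (j + 3)*(j^3 - 3*j^2 - 4*j + 12) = (j - 3)*(j + 3)*(j^2 - 4) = (j - 3)*(j + 2)*(j + 3)*(j - 2)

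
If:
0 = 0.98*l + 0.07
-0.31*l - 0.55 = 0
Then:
No Solution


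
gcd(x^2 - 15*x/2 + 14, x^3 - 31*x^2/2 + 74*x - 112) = x^2 - 15*x/2 + 14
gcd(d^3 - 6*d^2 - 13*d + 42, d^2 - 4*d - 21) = d^2 - 4*d - 21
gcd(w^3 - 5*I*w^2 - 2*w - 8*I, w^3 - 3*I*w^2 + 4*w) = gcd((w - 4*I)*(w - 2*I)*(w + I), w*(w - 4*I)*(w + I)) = w^2 - 3*I*w + 4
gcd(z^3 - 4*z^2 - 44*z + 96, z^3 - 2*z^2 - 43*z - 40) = z - 8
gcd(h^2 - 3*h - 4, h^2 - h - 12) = h - 4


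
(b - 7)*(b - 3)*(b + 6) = b^3 - 4*b^2 - 39*b + 126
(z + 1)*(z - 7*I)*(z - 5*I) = z^3 + z^2 - 12*I*z^2 - 35*z - 12*I*z - 35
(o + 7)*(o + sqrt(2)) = o^2 + sqrt(2)*o + 7*o + 7*sqrt(2)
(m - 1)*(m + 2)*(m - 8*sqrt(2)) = m^3 - 8*sqrt(2)*m^2 + m^2 - 8*sqrt(2)*m - 2*m + 16*sqrt(2)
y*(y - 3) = y^2 - 3*y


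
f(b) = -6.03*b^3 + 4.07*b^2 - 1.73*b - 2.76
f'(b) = -18.09*b^2 + 8.14*b - 1.73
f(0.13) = -2.93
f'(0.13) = -0.98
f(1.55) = -18.12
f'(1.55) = -32.57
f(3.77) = -274.54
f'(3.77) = -228.15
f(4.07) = -348.92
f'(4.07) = -268.26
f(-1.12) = 12.75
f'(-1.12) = -33.54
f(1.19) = -9.22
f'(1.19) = -17.66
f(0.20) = -2.99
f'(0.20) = -0.83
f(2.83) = -111.73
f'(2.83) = -123.57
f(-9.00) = 4738.35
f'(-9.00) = -1540.28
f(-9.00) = 4738.35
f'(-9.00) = -1540.28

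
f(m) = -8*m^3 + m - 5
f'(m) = 1 - 24*m^2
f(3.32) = -294.43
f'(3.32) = -263.54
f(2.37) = -109.13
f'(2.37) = -133.81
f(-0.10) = -5.09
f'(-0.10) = 0.76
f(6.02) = -1744.32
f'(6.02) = -868.77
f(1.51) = -31.03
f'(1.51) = -53.72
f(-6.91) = 2627.60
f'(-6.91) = -1144.95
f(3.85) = -457.68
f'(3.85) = -354.74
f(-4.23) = 596.27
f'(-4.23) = -428.43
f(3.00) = -218.00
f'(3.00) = -215.00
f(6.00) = -1727.00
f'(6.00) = -863.00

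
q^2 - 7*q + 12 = (q - 4)*(q - 3)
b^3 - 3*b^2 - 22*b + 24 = (b - 6)*(b - 1)*(b + 4)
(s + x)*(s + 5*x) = s^2 + 6*s*x + 5*x^2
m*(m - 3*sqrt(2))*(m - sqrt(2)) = m^3 - 4*sqrt(2)*m^2 + 6*m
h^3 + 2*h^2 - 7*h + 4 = (h - 1)^2*(h + 4)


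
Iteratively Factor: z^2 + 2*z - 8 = (z - 2)*(z + 4)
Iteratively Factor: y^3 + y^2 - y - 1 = (y - 1)*(y^2 + 2*y + 1) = (y - 1)*(y + 1)*(y + 1)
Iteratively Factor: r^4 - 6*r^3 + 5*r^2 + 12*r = (r - 3)*(r^3 - 3*r^2 - 4*r) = (r - 4)*(r - 3)*(r^2 + r) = r*(r - 4)*(r - 3)*(r + 1)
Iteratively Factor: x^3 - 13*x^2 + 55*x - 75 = (x - 5)*(x^2 - 8*x + 15) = (x - 5)^2*(x - 3)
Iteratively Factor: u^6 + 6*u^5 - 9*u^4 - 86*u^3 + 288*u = (u + 3)*(u^5 + 3*u^4 - 18*u^3 - 32*u^2 + 96*u) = u*(u + 3)*(u^4 + 3*u^3 - 18*u^2 - 32*u + 96) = u*(u + 3)*(u + 4)*(u^3 - u^2 - 14*u + 24) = u*(u + 3)*(u + 4)^2*(u^2 - 5*u + 6) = u*(u - 2)*(u + 3)*(u + 4)^2*(u - 3)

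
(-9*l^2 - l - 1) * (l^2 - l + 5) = -9*l^4 + 8*l^3 - 45*l^2 - 4*l - 5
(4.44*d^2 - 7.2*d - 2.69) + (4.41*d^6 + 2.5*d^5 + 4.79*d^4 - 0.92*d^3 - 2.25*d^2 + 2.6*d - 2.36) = 4.41*d^6 + 2.5*d^5 + 4.79*d^4 - 0.92*d^3 + 2.19*d^2 - 4.6*d - 5.05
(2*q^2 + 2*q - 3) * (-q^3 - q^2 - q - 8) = -2*q^5 - 4*q^4 - q^3 - 15*q^2 - 13*q + 24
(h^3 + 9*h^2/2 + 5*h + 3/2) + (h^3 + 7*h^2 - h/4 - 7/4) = 2*h^3 + 23*h^2/2 + 19*h/4 - 1/4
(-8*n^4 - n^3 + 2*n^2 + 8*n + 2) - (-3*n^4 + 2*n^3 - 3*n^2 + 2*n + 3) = -5*n^4 - 3*n^3 + 5*n^2 + 6*n - 1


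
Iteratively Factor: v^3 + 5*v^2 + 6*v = (v + 3)*(v^2 + 2*v) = (v + 2)*(v + 3)*(v)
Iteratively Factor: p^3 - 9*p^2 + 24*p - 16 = (p - 4)*(p^2 - 5*p + 4) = (p - 4)*(p - 1)*(p - 4)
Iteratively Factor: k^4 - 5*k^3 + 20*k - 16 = (k + 2)*(k^3 - 7*k^2 + 14*k - 8) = (k - 2)*(k + 2)*(k^2 - 5*k + 4) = (k - 4)*(k - 2)*(k + 2)*(k - 1)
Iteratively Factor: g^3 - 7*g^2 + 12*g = (g - 3)*(g^2 - 4*g) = g*(g - 3)*(g - 4)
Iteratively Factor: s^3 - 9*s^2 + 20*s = (s - 4)*(s^2 - 5*s) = s*(s - 4)*(s - 5)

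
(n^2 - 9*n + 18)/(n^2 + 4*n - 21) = (n - 6)/(n + 7)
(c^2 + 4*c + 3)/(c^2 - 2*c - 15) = (c + 1)/(c - 5)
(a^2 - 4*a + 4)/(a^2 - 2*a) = (a - 2)/a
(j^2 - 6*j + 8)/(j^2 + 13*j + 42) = (j^2 - 6*j + 8)/(j^2 + 13*j + 42)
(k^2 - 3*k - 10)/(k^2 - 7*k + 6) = (k^2 - 3*k - 10)/(k^2 - 7*k + 6)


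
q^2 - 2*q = q*(q - 2)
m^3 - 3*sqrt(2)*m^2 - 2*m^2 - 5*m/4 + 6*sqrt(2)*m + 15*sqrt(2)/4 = (m - 5/2)*(m + 1/2)*(m - 3*sqrt(2))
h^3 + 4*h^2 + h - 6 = (h - 1)*(h + 2)*(h + 3)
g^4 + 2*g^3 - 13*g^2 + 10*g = g*(g - 2)*(g - 1)*(g + 5)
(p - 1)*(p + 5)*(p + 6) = p^3 + 10*p^2 + 19*p - 30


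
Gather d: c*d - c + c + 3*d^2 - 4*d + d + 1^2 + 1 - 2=3*d^2 + d*(c - 3)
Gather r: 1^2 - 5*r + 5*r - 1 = 0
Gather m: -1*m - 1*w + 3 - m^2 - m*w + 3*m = -m^2 + m*(2 - w) - w + 3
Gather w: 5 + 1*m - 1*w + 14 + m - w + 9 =2*m - 2*w + 28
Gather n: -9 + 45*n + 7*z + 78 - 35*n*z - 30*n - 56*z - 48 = n*(15 - 35*z) - 49*z + 21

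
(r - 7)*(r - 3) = r^2 - 10*r + 21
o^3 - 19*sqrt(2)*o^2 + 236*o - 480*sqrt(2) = (o - 8*sqrt(2))*(o - 6*sqrt(2))*(o - 5*sqrt(2))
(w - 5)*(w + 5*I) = w^2 - 5*w + 5*I*w - 25*I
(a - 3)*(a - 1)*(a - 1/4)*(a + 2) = a^4 - 9*a^3/4 - 9*a^2/2 + 29*a/4 - 3/2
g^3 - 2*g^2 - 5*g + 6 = (g - 3)*(g - 1)*(g + 2)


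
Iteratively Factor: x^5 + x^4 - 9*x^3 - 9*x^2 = (x + 3)*(x^4 - 2*x^3 - 3*x^2) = x*(x + 3)*(x^3 - 2*x^2 - 3*x) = x*(x + 1)*(x + 3)*(x^2 - 3*x) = x*(x - 3)*(x + 1)*(x + 3)*(x)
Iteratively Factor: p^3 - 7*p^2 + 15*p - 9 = (p - 1)*(p^2 - 6*p + 9) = (p - 3)*(p - 1)*(p - 3)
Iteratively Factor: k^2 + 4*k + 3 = (k + 3)*(k + 1)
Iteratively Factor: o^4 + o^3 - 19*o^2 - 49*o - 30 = (o + 3)*(o^3 - 2*o^2 - 13*o - 10) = (o + 2)*(o + 3)*(o^2 - 4*o - 5) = (o - 5)*(o + 2)*(o + 3)*(o + 1)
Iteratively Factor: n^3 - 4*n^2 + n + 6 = (n - 3)*(n^2 - n - 2) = (n - 3)*(n - 2)*(n + 1)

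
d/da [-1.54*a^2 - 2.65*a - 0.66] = -3.08*a - 2.65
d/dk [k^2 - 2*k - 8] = 2*k - 2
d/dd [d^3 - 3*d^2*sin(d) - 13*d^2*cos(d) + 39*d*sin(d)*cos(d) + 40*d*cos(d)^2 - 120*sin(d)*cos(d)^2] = 13*d^2*sin(d) - 3*d^2*cos(d) + 3*d^2 - 6*d*sin(d) - 40*d*sin(2*d) - 26*d*cos(d) + 39*d*cos(2*d) + 39*sin(2*d)/2 - 30*cos(d) + 20*cos(2*d) - 90*cos(3*d) + 20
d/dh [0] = 0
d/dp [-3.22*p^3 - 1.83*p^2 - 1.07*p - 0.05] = -9.66*p^2 - 3.66*p - 1.07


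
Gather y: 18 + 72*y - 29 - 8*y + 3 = 64*y - 8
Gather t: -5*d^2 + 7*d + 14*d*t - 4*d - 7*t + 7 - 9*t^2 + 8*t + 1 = -5*d^2 + 3*d - 9*t^2 + t*(14*d + 1) + 8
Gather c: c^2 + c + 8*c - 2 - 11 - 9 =c^2 + 9*c - 22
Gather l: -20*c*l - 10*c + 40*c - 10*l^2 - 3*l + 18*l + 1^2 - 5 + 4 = 30*c - 10*l^2 + l*(15 - 20*c)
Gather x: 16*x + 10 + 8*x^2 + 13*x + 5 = 8*x^2 + 29*x + 15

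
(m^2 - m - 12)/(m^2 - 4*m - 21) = (m - 4)/(m - 7)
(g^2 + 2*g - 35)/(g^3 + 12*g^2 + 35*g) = (g - 5)/(g*(g + 5))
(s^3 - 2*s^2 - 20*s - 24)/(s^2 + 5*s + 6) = (s^2 - 4*s - 12)/(s + 3)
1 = 1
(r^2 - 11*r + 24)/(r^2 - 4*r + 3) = (r - 8)/(r - 1)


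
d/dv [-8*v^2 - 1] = -16*v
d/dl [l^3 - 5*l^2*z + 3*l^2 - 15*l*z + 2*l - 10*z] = 3*l^2 - 10*l*z + 6*l - 15*z + 2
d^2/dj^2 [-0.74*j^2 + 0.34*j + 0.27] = -1.48000000000000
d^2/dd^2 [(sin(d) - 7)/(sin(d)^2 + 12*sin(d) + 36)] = (-sin(d)^3 + 52*sin(d)^2 - 118*sin(d) - 66)/(sin(d) + 6)^4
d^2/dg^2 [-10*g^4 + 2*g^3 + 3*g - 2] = 12*g*(1 - 10*g)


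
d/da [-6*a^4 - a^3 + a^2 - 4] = a*(-24*a^2 - 3*a + 2)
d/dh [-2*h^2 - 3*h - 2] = -4*h - 3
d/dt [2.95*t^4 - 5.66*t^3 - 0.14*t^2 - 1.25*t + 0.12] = 11.8*t^3 - 16.98*t^2 - 0.28*t - 1.25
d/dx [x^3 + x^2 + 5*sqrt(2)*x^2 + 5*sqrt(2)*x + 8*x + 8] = 3*x^2 + 2*x + 10*sqrt(2)*x + 5*sqrt(2) + 8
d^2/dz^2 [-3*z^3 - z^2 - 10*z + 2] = -18*z - 2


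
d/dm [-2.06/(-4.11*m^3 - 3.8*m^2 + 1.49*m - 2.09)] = (-25.3998*m^2 - 15.656*m + 3.0694)/(4.11*m^3 + 3.8*m^2 - 1.49*m + 2.09)^2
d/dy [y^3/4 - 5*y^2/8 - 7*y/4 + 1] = 3*y^2/4 - 5*y/4 - 7/4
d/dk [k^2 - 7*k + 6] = 2*k - 7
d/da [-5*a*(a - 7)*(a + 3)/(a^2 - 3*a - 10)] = 5*(-a^4 + 6*a^3 - 3*a^2 - 80*a - 210)/(a^4 - 6*a^3 - 11*a^2 + 60*a + 100)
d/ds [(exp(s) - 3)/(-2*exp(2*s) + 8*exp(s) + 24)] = ((exp(s) - 3)*(exp(s) - 2) - exp(2*s)/2 + 2*exp(s) + 6)*exp(s)/(-exp(2*s) + 4*exp(s) + 12)^2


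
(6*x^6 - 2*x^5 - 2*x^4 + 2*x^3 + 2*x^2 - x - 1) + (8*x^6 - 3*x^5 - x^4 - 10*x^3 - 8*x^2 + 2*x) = 14*x^6 - 5*x^5 - 3*x^4 - 8*x^3 - 6*x^2 + x - 1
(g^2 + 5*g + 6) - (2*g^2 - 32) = -g^2 + 5*g + 38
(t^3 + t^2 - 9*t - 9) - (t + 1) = t^3 + t^2 - 10*t - 10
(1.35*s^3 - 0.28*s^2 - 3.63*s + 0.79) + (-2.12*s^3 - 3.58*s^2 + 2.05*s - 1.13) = -0.77*s^3 - 3.86*s^2 - 1.58*s - 0.34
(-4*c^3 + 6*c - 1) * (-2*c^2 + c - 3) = 8*c^5 - 4*c^4 + 8*c^2 - 19*c + 3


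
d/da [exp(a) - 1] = exp(a)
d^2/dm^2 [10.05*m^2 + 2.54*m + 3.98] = 20.1000000000000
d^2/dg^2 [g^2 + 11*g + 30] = 2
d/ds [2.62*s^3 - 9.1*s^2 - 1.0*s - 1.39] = 7.86*s^2 - 18.2*s - 1.0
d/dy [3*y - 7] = 3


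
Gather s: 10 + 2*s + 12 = 2*s + 22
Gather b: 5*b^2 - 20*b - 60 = 5*b^2 - 20*b - 60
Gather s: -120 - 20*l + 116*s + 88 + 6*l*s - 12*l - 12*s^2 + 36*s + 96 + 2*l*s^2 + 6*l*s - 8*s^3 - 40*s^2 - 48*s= -32*l - 8*s^3 + s^2*(2*l - 52) + s*(12*l + 104) + 64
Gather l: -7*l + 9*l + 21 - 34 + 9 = 2*l - 4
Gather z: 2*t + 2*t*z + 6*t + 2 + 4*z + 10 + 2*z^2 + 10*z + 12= 8*t + 2*z^2 + z*(2*t + 14) + 24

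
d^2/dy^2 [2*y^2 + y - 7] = 4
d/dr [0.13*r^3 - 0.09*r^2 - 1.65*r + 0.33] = 0.39*r^2 - 0.18*r - 1.65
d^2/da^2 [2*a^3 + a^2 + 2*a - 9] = 12*a + 2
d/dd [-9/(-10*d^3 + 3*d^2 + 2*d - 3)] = 18*(-15*d^2 + 3*d + 1)/(10*d^3 - 3*d^2 - 2*d + 3)^2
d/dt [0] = 0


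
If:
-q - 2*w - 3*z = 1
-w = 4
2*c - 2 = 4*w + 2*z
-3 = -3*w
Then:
No Solution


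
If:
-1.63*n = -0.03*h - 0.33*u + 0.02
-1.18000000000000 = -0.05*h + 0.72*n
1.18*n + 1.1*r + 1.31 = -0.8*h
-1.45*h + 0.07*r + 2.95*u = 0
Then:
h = -31.04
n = -3.79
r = 25.45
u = -15.86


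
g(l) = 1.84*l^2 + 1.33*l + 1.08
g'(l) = 3.68*l + 1.33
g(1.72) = 8.81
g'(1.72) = 7.66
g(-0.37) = 0.84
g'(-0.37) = -0.03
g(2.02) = 11.27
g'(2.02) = 8.76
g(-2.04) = 6.02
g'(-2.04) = -6.18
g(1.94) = 10.59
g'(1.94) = 8.47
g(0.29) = 1.62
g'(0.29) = 2.40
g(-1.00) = 1.59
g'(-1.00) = -2.35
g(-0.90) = 1.37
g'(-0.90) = -1.98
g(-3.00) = 13.65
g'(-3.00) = -9.71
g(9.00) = 162.09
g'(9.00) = 34.45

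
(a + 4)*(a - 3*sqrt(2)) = a^2 - 3*sqrt(2)*a + 4*a - 12*sqrt(2)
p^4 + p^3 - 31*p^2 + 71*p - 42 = (p - 3)*(p - 2)*(p - 1)*(p + 7)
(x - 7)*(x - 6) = x^2 - 13*x + 42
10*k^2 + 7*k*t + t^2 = (2*k + t)*(5*k + t)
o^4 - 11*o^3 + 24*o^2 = o^2*(o - 8)*(o - 3)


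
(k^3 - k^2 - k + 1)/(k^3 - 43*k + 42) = (k^2 - 1)/(k^2 + k - 42)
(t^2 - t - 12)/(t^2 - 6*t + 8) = (t + 3)/(t - 2)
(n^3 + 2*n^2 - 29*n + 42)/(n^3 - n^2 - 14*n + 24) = (n + 7)/(n + 4)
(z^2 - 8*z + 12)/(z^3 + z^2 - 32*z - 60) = (z - 2)/(z^2 + 7*z + 10)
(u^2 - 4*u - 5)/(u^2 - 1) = (u - 5)/(u - 1)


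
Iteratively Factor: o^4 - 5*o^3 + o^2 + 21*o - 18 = (o + 2)*(o^3 - 7*o^2 + 15*o - 9) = (o - 3)*(o + 2)*(o^2 - 4*o + 3) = (o - 3)^2*(o + 2)*(o - 1)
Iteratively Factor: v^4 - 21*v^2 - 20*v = (v + 4)*(v^3 - 4*v^2 - 5*v) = v*(v + 4)*(v^2 - 4*v - 5) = v*(v - 5)*(v + 4)*(v + 1)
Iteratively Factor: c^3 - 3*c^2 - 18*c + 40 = (c - 5)*(c^2 + 2*c - 8) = (c - 5)*(c - 2)*(c + 4)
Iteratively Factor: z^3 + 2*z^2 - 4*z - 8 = (z - 2)*(z^2 + 4*z + 4) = (z - 2)*(z + 2)*(z + 2)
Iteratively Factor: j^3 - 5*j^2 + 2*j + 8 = (j + 1)*(j^2 - 6*j + 8) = (j - 4)*(j + 1)*(j - 2)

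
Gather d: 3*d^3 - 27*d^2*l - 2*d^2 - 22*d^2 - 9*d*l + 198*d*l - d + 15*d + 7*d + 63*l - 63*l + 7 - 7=3*d^3 + d^2*(-27*l - 24) + d*(189*l + 21)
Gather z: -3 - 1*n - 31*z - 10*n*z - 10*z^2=-n - 10*z^2 + z*(-10*n - 31) - 3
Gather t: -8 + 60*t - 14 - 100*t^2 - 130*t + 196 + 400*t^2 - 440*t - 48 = 300*t^2 - 510*t + 126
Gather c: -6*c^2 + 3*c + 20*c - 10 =-6*c^2 + 23*c - 10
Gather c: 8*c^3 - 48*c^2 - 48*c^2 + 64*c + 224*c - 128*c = 8*c^3 - 96*c^2 + 160*c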